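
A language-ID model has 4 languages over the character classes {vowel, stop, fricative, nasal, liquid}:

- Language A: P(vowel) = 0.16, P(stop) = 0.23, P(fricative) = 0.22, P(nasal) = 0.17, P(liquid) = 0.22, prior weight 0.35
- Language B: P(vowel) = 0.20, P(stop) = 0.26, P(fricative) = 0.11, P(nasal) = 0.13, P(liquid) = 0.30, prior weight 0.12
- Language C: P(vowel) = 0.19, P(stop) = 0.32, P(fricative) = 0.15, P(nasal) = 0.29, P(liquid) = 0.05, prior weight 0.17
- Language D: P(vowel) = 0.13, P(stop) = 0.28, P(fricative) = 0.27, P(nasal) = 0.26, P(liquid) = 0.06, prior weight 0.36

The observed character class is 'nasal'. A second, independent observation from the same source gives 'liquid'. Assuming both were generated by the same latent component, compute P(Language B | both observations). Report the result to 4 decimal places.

By Bayes' theorem, P(k | x) = w_k f_k(x) / Σ_j w_j f_j(x).
Since both observations come from the same component, the likelihood for component k is f_k(x₁)·f_k(x₂).
  L_A = [0.17] × [0.22] = 0.0374
  L_B = [0.13] × [0.3] = 0.039
  L_C = [0.29] × [0.05] = 0.0145
  L_D = [0.26] × [0.06] = 0.0156
Weight by the priors:
  w_A·L_A = 0.35 × 0.0374 = 0.01309
  w_B·L_B = 0.12 × 0.039 = 0.00468
  w_C·L_C = 0.17 × 0.0145 = 0.002465
  w_D·L_D = 0.36 × 0.0156 = 0.005616
Denominator: 0.01309 + 0.00468 + 0.002465 + 0.005616 = 0.025851
So the posterior for Language B is 0.00468 / 0.025851 ≈ 0.1810.

0.1810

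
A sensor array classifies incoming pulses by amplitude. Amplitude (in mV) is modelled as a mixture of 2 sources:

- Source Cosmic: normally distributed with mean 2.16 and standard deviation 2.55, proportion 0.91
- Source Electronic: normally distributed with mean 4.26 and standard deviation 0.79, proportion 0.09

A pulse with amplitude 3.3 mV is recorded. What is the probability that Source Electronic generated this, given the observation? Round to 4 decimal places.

P(component k | x) = π_k·f_k(x) / marginal(x), where marginal(x) = Σ_j π_j·f_j(x).
Normal densities:
  L_Cosmic = 0.14157
  L_Electronic = 0.241337
Weight by the priors:
  π_Cosmic·L_Cosmic = 0.91 × 0.14157 = 0.128828
  π_Electronic·L_Electronic = 0.09 × 0.241337 = 0.0217204
Evidence: 0.128828 + 0.0217204 = 0.150549
P(Source Electronic | 3.3 mV) = 0.0217204 / 0.150549 ≈ 0.1443

0.1443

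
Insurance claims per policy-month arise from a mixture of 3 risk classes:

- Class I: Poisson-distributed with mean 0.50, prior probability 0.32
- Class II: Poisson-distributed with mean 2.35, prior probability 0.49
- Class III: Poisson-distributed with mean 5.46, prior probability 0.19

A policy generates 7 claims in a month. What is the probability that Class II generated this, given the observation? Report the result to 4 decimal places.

0.1366

Apply Bayes' rule: the posterior for each component is proportional to its prior times its likelihood at x.
Poisson probabilities:
  f_I = e^(−0.50)·0.50^7/7! = 9.40183e-07
  f_II = e^(−2.35)·2.35^7/7! = 0.00748949
  f_III = e^(−5.46)·5.46^7/7! = 0.122087
Unnormalised posteriors:
  π_I·f_I = 0.32 × 9.40183e-07 = 3.00858e-07
  π_II·f_II = 0.49 × 0.00748949 = 0.00366985
  π_III·f_III = 0.19 × 0.122087 = 0.0231966
Denominator: 3.00858e-07 + 0.00366985 + 0.0231966 = 0.0268667
P(Class II | data) ≈ 0.1366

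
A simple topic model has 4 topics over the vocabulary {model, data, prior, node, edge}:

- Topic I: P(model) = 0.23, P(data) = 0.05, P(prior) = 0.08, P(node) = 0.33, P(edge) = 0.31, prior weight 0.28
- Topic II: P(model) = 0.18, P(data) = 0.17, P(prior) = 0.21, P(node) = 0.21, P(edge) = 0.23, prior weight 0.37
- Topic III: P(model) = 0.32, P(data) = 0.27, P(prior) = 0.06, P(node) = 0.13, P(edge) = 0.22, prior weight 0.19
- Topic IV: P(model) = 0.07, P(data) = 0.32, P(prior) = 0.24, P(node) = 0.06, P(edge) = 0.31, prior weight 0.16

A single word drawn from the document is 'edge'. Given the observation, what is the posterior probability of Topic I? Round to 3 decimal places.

0.330

Posterior ∝ prior × likelihood, so P(k | x) ∝ π_k f_k(x); normalise over all components.
Component likelihoods at x = 'edge':
  f_I = P(edge | comp) = 0.31
  f_II = P(edge | comp) = 0.23
  f_III = P(edge | comp) = 0.22
  f_IV = P(edge | comp) = 0.31
Weight by the priors:
  π_I·f_I = 0.28 × 0.31 = 0.0868
  π_II·f_II = 0.37 × 0.23 = 0.0851
  π_III·f_III = 0.19 × 0.22 = 0.0418
  π_IV·f_IV = 0.16 × 0.31 = 0.0496
Normaliser: 0.0868 + 0.0851 + 0.0418 + 0.0496 = 0.2633
So the posterior for Topic I is 0.0868 / 0.2633 ≈ 0.330.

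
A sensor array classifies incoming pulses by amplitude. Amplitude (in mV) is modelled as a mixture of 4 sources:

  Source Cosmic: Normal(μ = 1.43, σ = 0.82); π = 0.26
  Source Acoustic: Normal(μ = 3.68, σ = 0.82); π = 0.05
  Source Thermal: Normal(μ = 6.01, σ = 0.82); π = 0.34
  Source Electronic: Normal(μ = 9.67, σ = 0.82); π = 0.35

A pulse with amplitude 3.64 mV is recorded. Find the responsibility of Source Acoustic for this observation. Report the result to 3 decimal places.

Posterior ∝ prior × likelihood, so P(k | x) ∝ w_k f_k(x); normalise over all components.
Evaluate each component's likelihood at the observed value:
  L_Cosmic = 0.0128768
  L_Acoustic = 0.485936
  L_Thermal = 0.00746715
  L_Electronic = 8.80194e-13
Weight by the priors:
  w_Cosmic·L_Cosmic = 0.26 × 0.0128768 = 0.00334797
  w_Acoustic·L_Acoustic = 0.05 × 0.485936 = 0.0242968
  w_Thermal·L_Thermal = 0.34 × 0.00746715 = 0.00253883
  w_Electronic·L_Electronic = 0.35 × 8.80194e-13 = 3.08068e-13
Sum: 0.00334797 + 0.0242968 + 0.00253883 + 3.08068e-13 = 0.0301836
Responsibility of Source Acoustic: 0.0242968 / 0.0301836 ≈ 0.805

0.805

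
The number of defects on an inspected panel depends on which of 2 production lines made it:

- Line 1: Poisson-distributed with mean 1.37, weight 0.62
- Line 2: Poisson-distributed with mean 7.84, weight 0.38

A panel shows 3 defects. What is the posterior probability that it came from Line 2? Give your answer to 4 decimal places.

0.1511

By Bayes' theorem, P(k | x) = w_k f_k(x) / Σ_j w_j f_j(x).
Component likelihoods at x = 3 defects:
  f_1 = e^(−1.37)·1.37^3/3! = 0.1089
  f_2 = e^(−7.84)·7.84^3/3! = 0.0316175
Unnormalised posteriors:
  w_1·f_1 = 0.62 × 0.1089 = 0.0675179
  w_2·f_2 = 0.38 × 0.0316175 = 0.0120147
Normaliser: 0.0675179 + 0.0120147 = 0.0795325
P(Line 2 | 3 defects) = 0.0120147 / 0.0795325 ≈ 0.1511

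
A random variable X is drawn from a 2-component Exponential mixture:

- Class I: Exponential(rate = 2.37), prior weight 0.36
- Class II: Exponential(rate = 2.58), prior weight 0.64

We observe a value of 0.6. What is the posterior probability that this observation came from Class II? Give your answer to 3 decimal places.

By Bayes' theorem, P(k | x) = w_k f_k(x) / Σ_j w_j f_j(x).
Component likelihoods at x = 0.6:
  f_I = 0.571718
  f_II = 0.548696
Prior × likelihood for each component:
  w_I·f_I = 0.36 × 0.571718 = 0.205818
  w_II·f_II = 0.64 × 0.548696 = 0.351165
Denominator: 0.205818 + 0.351165 = 0.556984
P(Class II | data) = 0.351165 / 0.556984 ≈ 0.630

0.630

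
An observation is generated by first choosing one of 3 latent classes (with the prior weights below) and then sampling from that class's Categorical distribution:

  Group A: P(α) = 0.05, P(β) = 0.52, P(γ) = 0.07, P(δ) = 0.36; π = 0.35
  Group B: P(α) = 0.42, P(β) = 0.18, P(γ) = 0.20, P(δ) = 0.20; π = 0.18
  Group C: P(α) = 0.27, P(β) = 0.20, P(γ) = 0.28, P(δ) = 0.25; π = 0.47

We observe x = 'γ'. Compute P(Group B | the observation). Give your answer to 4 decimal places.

0.1874

P(component k | x) = w_k·f_k(x) / marginal(x), where marginal(x) = Σ_j w_j·f_j(x).
Evaluate each component's likelihood at the observed value:
  p_A = 0.07
  p_B = 0.2
  p_C = 0.28
Unnormalised posteriors:
  w_A·p_A = 0.35 × 0.07 = 0.0245
  w_B·p_B = 0.18 × 0.2 = 0.036
  w_C·p_C = 0.47 × 0.28 = 0.1316
Evidence: 0.0245 + 0.036 + 0.1316 = 0.1921
So the posterior for Group B is 0.036 / 0.1921 ≈ 0.1874.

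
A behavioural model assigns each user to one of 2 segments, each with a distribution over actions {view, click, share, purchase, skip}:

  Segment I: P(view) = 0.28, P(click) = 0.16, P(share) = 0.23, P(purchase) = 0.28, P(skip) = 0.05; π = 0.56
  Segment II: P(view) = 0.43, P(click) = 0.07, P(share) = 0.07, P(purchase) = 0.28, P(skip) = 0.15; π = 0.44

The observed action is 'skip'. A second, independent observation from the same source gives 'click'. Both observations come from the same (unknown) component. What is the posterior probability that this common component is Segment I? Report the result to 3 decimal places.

0.492

P(component k | x) = π_k·f_k(x) / marginal(x), where marginal(x) = Σ_j π_j·f_j(x).
Since both observations come from the same component, the likelihood for component k is f_k(x₁)·f_k(x₂).
  f_I = [P(skip | comp) = 0.05] × [0.16] = 0.008
  f_II = [P(skip | comp) = 0.15] × [0.07] = 0.0105
Weight by the priors:
  π_I·f_I = 0.56 × 0.008 = 0.00448
  π_II·f_II = 0.44 × 0.0105 = 0.00462
Evidence: 0.00448 + 0.00462 = 0.0091
P(Segment I | data) = 0.00448 / 0.0091 ≈ 0.492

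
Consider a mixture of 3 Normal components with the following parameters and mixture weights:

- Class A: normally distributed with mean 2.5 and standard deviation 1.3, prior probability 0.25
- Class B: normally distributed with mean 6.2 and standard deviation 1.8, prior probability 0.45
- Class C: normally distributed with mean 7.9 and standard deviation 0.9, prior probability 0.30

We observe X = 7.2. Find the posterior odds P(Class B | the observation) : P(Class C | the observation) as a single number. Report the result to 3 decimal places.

Since P(k|x) ∝ π_k f_k(x), the posterior odds are π_i f_i(x) / (π_j f_j(x)).
Component likelihoods at x = 7.2:
  L_A = (1/(1.3·√(2π)))·exp(−(7.2−2.5)²/(2·1.3²)) = 0.306879·exp(-6.53550) = 0.000445281
  L_B = (1/(1.8·√(2π)))·exp(−(7.2−6.2)²/(2·1.8²)) = 0.221635·exp(-0.15432) = 0.18994
  L_C = (1/(0.9·√(2π)))·exp(−(7.2−7.9)²/(2·0.9²)) = 0.443269·exp(-0.30247) = 0.327572
Posterior odds = (π_B·L_B) / (π_C·L_C) = (0.45·0.18994) / (0.30·0.327572) = 0.0854731 / 0.0982716 ≈ 0.870

0.870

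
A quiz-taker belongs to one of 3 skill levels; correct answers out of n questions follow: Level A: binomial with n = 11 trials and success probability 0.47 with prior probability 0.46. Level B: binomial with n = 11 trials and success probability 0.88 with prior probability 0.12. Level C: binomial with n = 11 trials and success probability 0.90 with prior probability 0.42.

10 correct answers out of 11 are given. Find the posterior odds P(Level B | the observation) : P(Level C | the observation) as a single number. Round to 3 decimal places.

Since P(k|x) ∝ π_k f_k(x), the posterior odds are π_i f_i(x) / (π_j f_j(x)).
Binomial probabilities:
  f_A = 0.00306653
  f_B = 0.367621
  f_C = 0.383546
Odds = (0.12/0.42) × (0.367621/0.383546) = 0.285714 × 0.95848 ≈ 0.274

0.274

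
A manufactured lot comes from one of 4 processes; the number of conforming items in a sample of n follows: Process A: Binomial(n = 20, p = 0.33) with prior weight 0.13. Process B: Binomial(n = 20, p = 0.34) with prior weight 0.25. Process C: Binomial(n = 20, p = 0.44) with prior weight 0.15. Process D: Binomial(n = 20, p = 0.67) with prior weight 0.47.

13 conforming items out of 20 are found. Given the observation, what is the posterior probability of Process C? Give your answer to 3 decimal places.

0.051

The responsibility of component k is π_k f_k(x) divided by Σ_j π_j f_j(x).
Evaluate each component's likelihood at the observed value:
  p_A = 0.00258594
  p_B = 0.00343121
  p_C = 0.0310181
  p_D = 0.181127
Unnormalised posteriors:
  π_A·p_A = 0.13 × 0.00258594 = 0.000336172
  π_B·p_B = 0.25 × 0.00343121 = 0.000857802
  π_C·p_C = 0.15 × 0.0310181 = 0.00465271
  π_D·p_D = 0.47 × 0.181127 = 0.0851298
Evidence: 0.000336172 + 0.000857802 + 0.00465271 + 0.0851298 = 0.0909765
Responsibility of Process C: 0.00465271 / 0.0909765 ≈ 0.051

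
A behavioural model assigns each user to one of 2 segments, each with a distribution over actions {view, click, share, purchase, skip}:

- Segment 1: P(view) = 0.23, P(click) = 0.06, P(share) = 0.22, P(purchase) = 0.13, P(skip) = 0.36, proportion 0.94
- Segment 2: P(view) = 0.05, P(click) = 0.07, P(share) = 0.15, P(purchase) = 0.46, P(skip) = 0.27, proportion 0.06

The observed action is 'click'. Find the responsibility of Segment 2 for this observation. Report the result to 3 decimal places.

0.069

P(component k | x) = w_k·f_k(x) / marginal(x), where marginal(x) = Σ_j w_j·f_j(x).
Component likelihoods at x = 'click':
  p_1 = P(click | comp) = 0.06
  p_2 = P(click | comp) = 0.07
Prior × likelihood for each component:
  w_1·p_1 = 0.94 × 0.06 = 0.0564
  w_2·p_2 = 0.06 × 0.07 = 0.0042
Evidence: 0.0564 + 0.0042 = 0.0606
P(Segment 2 | 'click') = 0.0042 / 0.0606 ≈ 0.069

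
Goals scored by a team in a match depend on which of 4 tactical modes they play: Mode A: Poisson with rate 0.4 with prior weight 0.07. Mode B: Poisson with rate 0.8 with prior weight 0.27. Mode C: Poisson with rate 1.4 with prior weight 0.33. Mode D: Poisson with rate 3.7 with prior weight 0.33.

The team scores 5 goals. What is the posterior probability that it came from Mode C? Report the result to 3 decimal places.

0.071

Posterior ∝ prior × likelihood, so P(k | x) ∝ w_k f_k(x); normalise over all components.
Evaluate each component's likelihood at the observed value:
  L_A = 5.72006e-05
  L_B = 0.00122697
  L_C = 0.0110521
  L_D = 0.142869
Prior × likelihood for each component:
  w_A·L_A = 0.07 × 5.72006e-05 = 4.00405e-06
  w_B·L_B = 0.27 × 0.00122697 = 0.000331281
  w_C·L_C = 0.33 × 0.0110521 = 0.00364721
  w_D·L_D = 0.33 × 0.142869 = 0.0471467
Evidence: 4.00405e-06 + 0.000331281 + 0.00364721 + 0.0471467 = 0.0511292
So the posterior for Mode C is 0.00364721 / 0.0511292 ≈ 0.071.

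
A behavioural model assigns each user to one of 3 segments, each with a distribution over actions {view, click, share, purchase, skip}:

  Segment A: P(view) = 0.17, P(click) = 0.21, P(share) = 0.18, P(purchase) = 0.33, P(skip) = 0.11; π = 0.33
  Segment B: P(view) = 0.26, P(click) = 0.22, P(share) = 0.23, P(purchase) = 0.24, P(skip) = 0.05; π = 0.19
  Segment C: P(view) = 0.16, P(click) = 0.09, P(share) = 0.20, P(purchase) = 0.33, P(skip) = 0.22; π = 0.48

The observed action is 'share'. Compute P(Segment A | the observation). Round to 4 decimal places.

The responsibility of component k is w_k f_k(x) divided by Σ_j w_j f_j(x).
Evaluate each component's likelihood at the observed value:
  L_A = 0.18
  L_B = 0.23
  L_C = 0.2
Unnormalised posteriors:
  w_A·L_A = 0.33 × 0.18 = 0.0594
  w_B·L_B = 0.19 × 0.23 = 0.0437
  w_C·L_C = 0.48 × 0.2 = 0.096
Evidence: 0.0594 + 0.0437 + 0.096 = 0.1991
So the posterior for Segment A is 0.0594 / 0.1991 ≈ 0.2983.

0.2983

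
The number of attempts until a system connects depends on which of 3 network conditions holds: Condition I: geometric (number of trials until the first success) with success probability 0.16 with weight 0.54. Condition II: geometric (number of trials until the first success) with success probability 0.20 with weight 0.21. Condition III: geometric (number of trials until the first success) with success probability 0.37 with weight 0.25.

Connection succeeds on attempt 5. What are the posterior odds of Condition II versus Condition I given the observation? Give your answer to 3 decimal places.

Since P(k|x) ∝ π_k f_k(x), the posterior odds are π_i f_i(x) / (π_j f_j(x)).
Evaluate each component's likelihood at the observed value:
  p_I = 0.0796594
  p_II = 0.08192
  p_III = 0.058286
Odds = (0.21/0.54) × (0.08192/0.0796594) = 0.388889 × 1.02838 ≈ 0.400

0.400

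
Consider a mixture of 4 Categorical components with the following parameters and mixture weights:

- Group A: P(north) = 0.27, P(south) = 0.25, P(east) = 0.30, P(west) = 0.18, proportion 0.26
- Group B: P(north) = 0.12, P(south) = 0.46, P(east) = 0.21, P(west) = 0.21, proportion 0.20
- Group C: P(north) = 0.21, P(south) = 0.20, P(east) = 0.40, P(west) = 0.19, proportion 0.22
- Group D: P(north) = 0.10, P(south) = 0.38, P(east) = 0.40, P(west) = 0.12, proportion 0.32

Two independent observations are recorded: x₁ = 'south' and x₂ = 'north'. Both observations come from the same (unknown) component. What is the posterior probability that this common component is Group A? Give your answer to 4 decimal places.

By Bayes' theorem, P(k | x) = P(Z=k) f_k(x) / Σ_j P(Z=j) f_j(x).
Since both observations come from the same component, the likelihood for component k is f_k(x₁)·f_k(x₂).
  L_A = [P(south | comp) = 0.25] × [0.27] = 0.0675
  L_B = [P(south | comp) = 0.46] × [0.12] = 0.0552
  L_C = [P(south | comp) = 0.20] × [0.21] = 0.042
  L_D = [P(south | comp) = 0.38] × [0.1] = 0.038
Prior × likelihood for each component:
  P(Z=A)·L_A = 0.26 × 0.0675 = 0.01755
  P(Z=B)·L_B = 0.20 × 0.0552 = 0.01104
  P(Z=C)·L_C = 0.22 × 0.042 = 0.00924
  P(Z=D)·L_D = 0.32 × 0.038 = 0.01216
Evidence: 0.01755 + 0.01104 + 0.00924 + 0.01216 = 0.04999
P(Group A | x₁,x₂) = 0.01755 / 0.04999 ≈ 0.3511

0.3511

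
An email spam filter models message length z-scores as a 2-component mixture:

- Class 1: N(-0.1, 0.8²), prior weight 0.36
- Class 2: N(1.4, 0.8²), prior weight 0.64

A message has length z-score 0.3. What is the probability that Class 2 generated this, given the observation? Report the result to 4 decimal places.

0.4391

Apply Bayes' rule: the posterior for each component is proportional to its prior times its likelihood at x.
Evaluate each component's likelihood at the observed value:
  f_1 = 0.440082
  f_2 = 0.193765
Multiply by the mixture weights:
  P(Z=1)·f_1 = 0.36 × 0.440082 = 0.158429
  P(Z=2)·f_2 = 0.64 × 0.193765 = 0.12401
Denominator: 0.158429 + 0.12401 = 0.282439
P(Class 2 | 0.3) ≈ 0.4391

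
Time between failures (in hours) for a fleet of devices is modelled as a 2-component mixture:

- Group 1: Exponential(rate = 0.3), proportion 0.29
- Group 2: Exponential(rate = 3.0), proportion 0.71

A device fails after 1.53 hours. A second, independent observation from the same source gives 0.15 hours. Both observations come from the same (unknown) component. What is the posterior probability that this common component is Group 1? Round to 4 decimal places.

0.2760

Posterior ∝ prior × likelihood, so P(k | x) ∝ P(Z=k) f_k(x); normalise over all components.
Since both observations come from the same component, the likelihood for component k is f_k(x₁)·f_k(x₂).
  L_1 = [0.189575] × [0.286799] = 0.0543698
  L_2 = [0.0304586] × [1.91288] = 0.0582637
Multiply by the mixture weights:
  P(Z=1)·L_1 = 0.29 × 0.0543698 = 0.0157673
  P(Z=2)·L_2 = 0.71 × 0.0582637 = 0.0413673
Evidence: 0.0157673 + 0.0413673 = 0.0571345
P(Group 1 | x₁, x₂) = 0.0157673 / 0.0571345 ≈ 0.2760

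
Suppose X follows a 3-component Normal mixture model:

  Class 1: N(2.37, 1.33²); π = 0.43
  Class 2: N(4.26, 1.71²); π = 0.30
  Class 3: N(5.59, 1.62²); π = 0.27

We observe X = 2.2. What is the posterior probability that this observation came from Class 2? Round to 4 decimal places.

The responsibility of component k is π_k f_k(x) divided by Σ_j π_j f_j(x).
Evaluate each component's likelihood at the observed value:
  p_1 = (1/(1.33·√(2π)))·exp(−(2.2−2.37)²/(2·1.33²)) = 0.299957·exp(-0.00817) = 0.297516
  p_2 = (1/(1.71·√(2π)))·exp(−(2.2−4.26)²/(2·1.71²)) = 0.233300·exp(-0.72562) = 0.112922
  p_3 = (1/(1.62·√(2π)))·exp(−(2.2−5.59)²/(2·1.62²)) = 0.246261·exp(-2.18947) = 0.0275753
Weight by the priors:
  π_1·p_1 = 0.43 × 0.297516 = 0.127932
  π_2·p_2 = 0.30 × 0.112922 = 0.0338766
  π_3·p_3 = 0.27 × 0.0275753 = 0.00744532
Denominator: 0.127932 + 0.0338766 + 0.00744532 = 0.169254
P(Class 2 | x) = 0.0338766 / 0.169254 ≈ 0.2002

0.2002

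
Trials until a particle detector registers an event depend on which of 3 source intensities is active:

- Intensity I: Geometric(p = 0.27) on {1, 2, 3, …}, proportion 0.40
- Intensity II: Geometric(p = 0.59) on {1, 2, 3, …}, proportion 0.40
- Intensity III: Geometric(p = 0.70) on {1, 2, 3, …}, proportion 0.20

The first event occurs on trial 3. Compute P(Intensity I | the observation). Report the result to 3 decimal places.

0.524

P(component k | x) = π_k·f_k(x) / marginal(x), where marginal(x) = Σ_j π_j·f_j(x).
Geometric probabilities:
  L_I = 0.143883
  L_II = 0.099179
  L_III = 0.063
Unnormalised posteriors:
  π_I·L_I = 0.40 × 0.143883 = 0.0575532
  π_II·L_II = 0.40 × 0.099179 = 0.0396716
  π_III·L_III = 0.20 × 0.063 = 0.0126
Marginal: 0.0575532 + 0.0396716 + 0.0126 = 0.109825
Responsibility of Intensity I: 0.0575532 / 0.109825 ≈ 0.524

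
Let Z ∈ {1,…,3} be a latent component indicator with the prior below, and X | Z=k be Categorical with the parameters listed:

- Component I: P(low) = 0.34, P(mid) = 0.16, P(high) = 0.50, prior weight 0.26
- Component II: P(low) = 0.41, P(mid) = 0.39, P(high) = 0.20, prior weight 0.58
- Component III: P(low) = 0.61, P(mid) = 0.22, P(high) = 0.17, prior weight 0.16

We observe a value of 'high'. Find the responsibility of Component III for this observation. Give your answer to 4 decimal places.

By Bayes' theorem, P(k | x) = P(Z=k) f_k(x) / Σ_j P(Z=j) f_j(x).
Evaluate each component's likelihood at the observed value:
  f_I = P(high | comp) = 0.50
  f_II = P(high | comp) = 0.20
  f_III = P(high | comp) = 0.17
Prior × likelihood for each component:
  P(Z=I)·f_I = 0.26 × 0.5 = 0.13
  P(Z=II)·f_II = 0.58 × 0.2 = 0.116
  P(Z=III)·f_III = 0.16 × 0.17 = 0.0272
Sum: 0.13 + 0.116 + 0.0272 = 0.2732
P(Component III | the observation) = 0.0272 / 0.2732 ≈ 0.0996

0.0996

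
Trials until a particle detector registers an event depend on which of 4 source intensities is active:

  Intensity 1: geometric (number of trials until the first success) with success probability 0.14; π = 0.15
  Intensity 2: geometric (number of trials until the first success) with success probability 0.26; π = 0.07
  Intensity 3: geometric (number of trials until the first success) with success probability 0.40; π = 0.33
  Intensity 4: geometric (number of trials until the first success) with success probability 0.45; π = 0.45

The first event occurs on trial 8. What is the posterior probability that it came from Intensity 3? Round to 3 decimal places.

By Bayes' theorem, P(k | x) = π_k f_k(x) / Σ_j π_j f_j(x).
Evaluate each component's likelihood at the observed value:
  p_1 = 0.14·(1−0.14)^7 = 0.14·0.347928 = 0.0487099
  p_2 = 0.26·(1−0.26)^7 = 0.26·0.121513 = 0.0315933
  p_3 = 0.40·(1−0.40)^7 = 0.40·0.0279936 = 0.0111974
  p_4 = 0.45·(1−0.45)^7 = 0.45·0.0152244 = 0.00685096
Prior × likelihood for each component:
  π_1·p_1 = 0.15 × 0.0487099 = 0.00730648
  π_2·p_2 = 0.07 × 0.0315933 = 0.00221153
  π_3·p_3 = 0.33 × 0.0111974 = 0.00369516
  π_4·p_4 = 0.45 × 0.00685096 = 0.00308293
Denominator: 0.00730648 + 0.00221153 + 0.00369516 + 0.00308293 = 0.0162961
So the posterior for Intensity 3 is 0.00369516 / 0.0162961 ≈ 0.227.

0.227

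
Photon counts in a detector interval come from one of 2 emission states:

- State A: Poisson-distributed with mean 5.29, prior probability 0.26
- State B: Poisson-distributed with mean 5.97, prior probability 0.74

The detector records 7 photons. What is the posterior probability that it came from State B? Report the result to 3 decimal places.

P(component k | x) = P(Z=k)·f_k(x) / marginal(x), where marginal(x) = Σ_j P(Z=j)·f_j(x).
Component likelihoods at x = 7 photons:
  f_A = 0.115969
  f_B = 0.136978
Weight by the priors:
  P(Z=A)·f_A = 0.26 × 0.115969 = 0.0301519
  P(Z=B)·f_B = 0.74 × 0.136978 = 0.101364
Denominator: 0.0301519 + 0.101364 = 0.131516
Responsibility of State B: 0.101364 / 0.131516 ≈ 0.771

0.771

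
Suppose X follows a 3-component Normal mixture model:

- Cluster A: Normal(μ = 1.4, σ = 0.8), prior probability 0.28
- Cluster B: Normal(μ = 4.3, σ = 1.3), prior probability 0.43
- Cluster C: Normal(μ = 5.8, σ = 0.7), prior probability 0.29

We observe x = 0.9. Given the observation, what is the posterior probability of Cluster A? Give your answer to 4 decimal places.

0.9638

P(component k | x) = P(Z=k)·f_k(x) / marginal(x), where marginal(x) = Σ_j P(Z=j)·f_j(x).
Evaluate each component's likelihood at the observed value:
  p_A = (1/(0.8·√(2π)))·exp(−(0.9−1.4)²/(2·0.8²)) = 0.498678·exp(-0.19531) = 0.410201
  p_B = (1/(1.3·√(2π)))·exp(−(0.9−4.3)²/(2·1.3²)) = 0.306879·exp(-3.42012) = 0.0100376
  p_C = (1/(0.7·√(2π)))·exp(−(0.9−5.8)²/(2·0.7²)) = 0.569918·exp(-24.50000) = 1.30496e-11
Unnormalised posteriors:
  P(Z=A)·p_A = 0.28 × 0.410201 = 0.114856
  P(Z=B)·p_B = 0.43 × 0.0100376 = 0.00431615
  P(Z=C)·p_C = 0.29 × 1.30496e-11 = 3.78438e-12
Sum: 0.114856 + 0.00431615 + 3.78438e-12 = 0.119172
P(Cluster A | data) ≈ 0.9638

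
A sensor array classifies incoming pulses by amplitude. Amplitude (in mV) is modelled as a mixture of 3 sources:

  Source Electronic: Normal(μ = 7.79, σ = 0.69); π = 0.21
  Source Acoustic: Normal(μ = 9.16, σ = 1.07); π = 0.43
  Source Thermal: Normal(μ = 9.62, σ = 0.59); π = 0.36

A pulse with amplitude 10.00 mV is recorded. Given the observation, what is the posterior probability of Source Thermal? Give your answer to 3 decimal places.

0.625

By Bayes' theorem, P(k | x) = P(Z=k) f_k(x) / Σ_j P(Z=j) f_j(x).
Normal densities:
  L_Electronic = (1/(0.69·√(2π)))·exp(−(10.00−7.79)²/(2·0.69²)) = 0.578177·exp(-5.12928) = 0.00342329
  L_Acoustic = (1/(1.07·√(2π)))·exp(−(10.00−9.16)²/(2·1.07²)) = 0.372843·exp(-0.30815) = 0.273967
  L_Thermal = (1/(0.59·√(2π)))·exp(−(10.00−9.62)²/(2·0.59²)) = 0.676173·exp(-0.20741) = 0.549516
Multiply by the mixture weights:
  P(Z=Electronic)·L_Electronic = 0.21 × 0.00342329 = 0.00071889
  P(Z=Acoustic)·L_Acoustic = 0.43 × 0.273967 = 0.117806
  P(Z=Thermal)·L_Thermal = 0.36 × 0.549516 = 0.197826
Denominator: 0.00071889 + 0.117806 + 0.197826 = 0.316351
P(Source Thermal | the observation) = 0.197826 / 0.316351 ≈ 0.625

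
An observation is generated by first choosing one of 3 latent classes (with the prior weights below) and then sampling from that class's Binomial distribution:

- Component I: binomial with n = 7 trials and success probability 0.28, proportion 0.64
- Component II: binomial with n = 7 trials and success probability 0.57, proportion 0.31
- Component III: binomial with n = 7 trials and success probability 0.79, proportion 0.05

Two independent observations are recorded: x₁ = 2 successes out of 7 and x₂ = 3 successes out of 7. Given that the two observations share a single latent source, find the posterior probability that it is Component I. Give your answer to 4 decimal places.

0.8592

Posterior ∝ prior × likelihood, so P(k | x) ∝ π_k f_k(x); normalise over all components.
Since both observations come from the same component, the likelihood for component k is f_k(x₁)·f_k(x₂).
  p_I = [0.318565] × [0.206477] = 0.0657764
  p_II = [0.100302] × [0.221598] = 0.0222268
  p_III = [0.00535266] × [0.0335604] = 0.000179637
Unnormalised posteriors:
  π_I·p_I = 0.64 × 0.0657764 = 0.0420969
  π_II·p_II = 0.31 × 0.0222268 = 0.00689032
  π_III·p_III = 0.05 × 0.000179637 = 8.98186e-06
Sum: 0.0420969 + 0.00689032 + 8.98186e-06 = 0.0489962
So the posterior for Component I is 0.0420969 / 0.0489962 ≈ 0.8592.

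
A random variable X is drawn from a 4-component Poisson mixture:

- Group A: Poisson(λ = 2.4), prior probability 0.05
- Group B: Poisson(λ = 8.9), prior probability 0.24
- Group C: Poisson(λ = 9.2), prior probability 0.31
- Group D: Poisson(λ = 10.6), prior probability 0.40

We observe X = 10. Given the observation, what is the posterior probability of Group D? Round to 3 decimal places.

By Bayes' theorem, P(k | x) = P(Z=k) f_k(x) / Σ_j P(Z=j) f_j(x).
Evaluate each component's likelihood at the observed value:
  f_A = e^(−2.4)·2.4^10/10! = 0.000158505
  f_B = e^(−8.9)·8.9^10/10! = 0.117197
  f_C = e^(−9.2)·9.2^10/10! = 0.12095
  f_D = e^(−10.6)·10.6^10/10! = 0.122963
Unnormalised posteriors:
  P(Z=A)·f_A = 0.05 × 0.000158505 = 7.92524e-06
  P(Z=B)·f_B = 0.24 × 0.117197 = 0.0281273
  P(Z=C)·f_C = 0.31 × 0.12095 = 0.0374945
  P(Z=D)·f_D = 0.40 × 0.122963 = 0.0491852
Sum: 7.92524e-06 + 0.0281273 + 0.0374945 + 0.0491852 = 0.114815
P(Group D | x) ≈ 0.428

0.428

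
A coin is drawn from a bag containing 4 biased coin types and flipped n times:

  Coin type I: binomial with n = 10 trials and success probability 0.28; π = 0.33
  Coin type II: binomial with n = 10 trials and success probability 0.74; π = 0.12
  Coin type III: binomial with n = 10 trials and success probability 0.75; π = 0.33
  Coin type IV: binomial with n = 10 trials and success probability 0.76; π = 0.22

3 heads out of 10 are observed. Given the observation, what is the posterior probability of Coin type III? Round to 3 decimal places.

P(component k | x) = π_k·f_k(x) / marginal(x), where marginal(x) = Σ_j π_j·f_j(x).
Evaluate each component's likelihood at the observed value:
  p_I = C(10,3)·0.28^3·0.72^7 = 120·0.021952·0.100306 = 0.26423
  p_II = C(10,3)·0.74^3·0.26^7 = 120·0.405224·8.03181e-05 = 0.00390562
  p_III = C(10,3)·0.75^3·0.25^7 = 120·0.421875·6.10352e-05 = 0.0030899
  p_IV = C(10,3)·0.76^3·0.24^7 = 120·0.438976·4.58647e-05 = 0.00241602
Weight by the priors:
  π_I·p_I = 0.33 × 0.26423 = 0.087196
  π_II·p_II = 0.12 × 0.00390562 = 0.000468674
  π_III·p_III = 0.33 × 0.0030899 = 0.00101967
  π_IV·p_IV = 0.22 × 0.00241602 = 0.000531525
Denominator: 0.087196 + 0.000468674 + 0.00101967 + 0.000531525 = 0.0892159
Responsibility of Coin type III: 0.00101967 / 0.0892159 ≈ 0.011

0.011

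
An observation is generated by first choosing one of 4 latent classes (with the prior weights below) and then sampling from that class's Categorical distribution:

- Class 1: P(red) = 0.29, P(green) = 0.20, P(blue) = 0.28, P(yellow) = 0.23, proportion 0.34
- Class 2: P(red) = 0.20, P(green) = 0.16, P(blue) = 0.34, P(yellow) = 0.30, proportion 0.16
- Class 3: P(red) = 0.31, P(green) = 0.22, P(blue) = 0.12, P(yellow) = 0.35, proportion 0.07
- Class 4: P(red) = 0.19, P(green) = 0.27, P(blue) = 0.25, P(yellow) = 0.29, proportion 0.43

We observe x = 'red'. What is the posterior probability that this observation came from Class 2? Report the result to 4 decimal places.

Apply Bayes' rule: the posterior for each component is proportional to its prior times its likelihood at x.
Component likelihoods at x = 'red':
  p_1 = 0.29
  p_2 = 0.2
  p_3 = 0.31
  p_4 = 0.19
Weight by the priors:
  P(Z=1)·p_1 = 0.34 × 0.29 = 0.0986
  P(Z=2)·p_2 = 0.16 × 0.2 = 0.032
  P(Z=3)·p_3 = 0.07 × 0.31 = 0.0217
  P(Z=4)·p_4 = 0.43 × 0.19 = 0.0817
Marginal: 0.0986 + 0.032 + 0.0217 + 0.0817 = 0.234
So the posterior for Class 2 is 0.032 / 0.234 ≈ 0.1368.

0.1368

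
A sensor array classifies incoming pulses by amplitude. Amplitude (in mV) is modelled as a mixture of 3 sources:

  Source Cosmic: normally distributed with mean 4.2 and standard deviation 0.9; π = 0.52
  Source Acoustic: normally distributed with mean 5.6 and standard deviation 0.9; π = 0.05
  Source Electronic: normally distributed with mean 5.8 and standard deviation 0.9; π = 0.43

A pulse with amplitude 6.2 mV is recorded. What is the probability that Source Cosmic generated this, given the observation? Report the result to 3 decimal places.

0.093

Apply Bayes' rule: the posterior for each component is proportional to its prior times its likelihood at x.
Component likelihoods at x = 6.2 mV:
  p_Cosmic = (1/(0.9·√(2π)))·exp(−(6.2−4.2)²/(2·0.9²)) = 0.443269·exp(-2.46914) = 0.0375263
  p_Acoustic = (1/(0.9·√(2π)))·exp(−(6.2−5.6)²/(2·0.9²)) = 0.443269·exp(-0.22222) = 0.354942
  p_Electronic = (1/(0.9·√(2π)))·exp(−(6.2−5.8)²/(2·0.9²)) = 0.443269·exp(-0.09877) = 0.401582
Unnormalised posteriors:
  π_Cosmic·p_Cosmic = 0.52 × 0.0375263 = 0.0195137
  π_Acoustic·p_Acoustic = 0.05 × 0.354942 = 0.0177471
  π_Electronic·p_Electronic = 0.43 × 0.401582 = 0.17268
Marginal: 0.0195137 + 0.0177471 + 0.17268 = 0.209941
P(Source Cosmic | x) = 0.0195137 / 0.209941 ≈ 0.093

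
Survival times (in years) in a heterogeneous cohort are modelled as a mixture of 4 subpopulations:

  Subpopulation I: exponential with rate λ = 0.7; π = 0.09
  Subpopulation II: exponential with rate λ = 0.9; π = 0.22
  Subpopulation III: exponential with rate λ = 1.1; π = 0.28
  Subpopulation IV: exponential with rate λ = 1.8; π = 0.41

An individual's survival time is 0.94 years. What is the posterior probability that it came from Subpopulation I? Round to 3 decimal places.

0.090

Apply Bayes' rule: the posterior for each component is proportional to its prior times its likelihood at x.
Evaluate each component's likelihood at the observed value:
  f_I = 0.36252
  f_II = 0.386215
  f_III = 0.39114
  f_IV = 0.331472
Unnormalised posteriors:
  w_I·f_I = 0.09 × 0.36252 = 0.0326268
  w_II·f_II = 0.22 × 0.386215 = 0.0849673
  w_III·f_III = 0.28 × 0.39114 = 0.109519
  w_IV·f_IV = 0.41 × 0.331472 = 0.135903
Marginal: 0.0326268 + 0.0849673 + 0.109519 + 0.135903 = 0.363017
Responsibility of Subpopulation I: 0.0326268 / 0.363017 ≈ 0.090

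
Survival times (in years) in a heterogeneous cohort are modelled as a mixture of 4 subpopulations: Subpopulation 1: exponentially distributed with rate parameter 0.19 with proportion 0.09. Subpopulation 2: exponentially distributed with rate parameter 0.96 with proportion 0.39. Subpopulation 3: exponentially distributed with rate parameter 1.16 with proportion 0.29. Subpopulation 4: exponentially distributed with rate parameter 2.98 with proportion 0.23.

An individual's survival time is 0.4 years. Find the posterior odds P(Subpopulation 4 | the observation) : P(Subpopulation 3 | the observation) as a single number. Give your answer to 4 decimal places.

0.9838

Since P(k|x) ∝ w_k f_k(x), the posterior odds are w_i f_i(x) / (w_j f_j(x)).
Exponential densities:
  p_1 = 0.19·e^(−0.19·0.4) = 0.19·e^(−0.0760) = 0.176095
  p_2 = 0.96·e^(−0.96·0.4) = 0.96·e^(−0.3840) = 0.653886
  p_3 = 1.16·e^(−1.16·0.4) = 1.16·e^(−0.4640) = 0.729366
  p_4 = 2.98·e^(−2.98·0.4) = 2.98·e^(−1.1920) = 0.904768
0.208097 / 0.211516 ≈ 0.9838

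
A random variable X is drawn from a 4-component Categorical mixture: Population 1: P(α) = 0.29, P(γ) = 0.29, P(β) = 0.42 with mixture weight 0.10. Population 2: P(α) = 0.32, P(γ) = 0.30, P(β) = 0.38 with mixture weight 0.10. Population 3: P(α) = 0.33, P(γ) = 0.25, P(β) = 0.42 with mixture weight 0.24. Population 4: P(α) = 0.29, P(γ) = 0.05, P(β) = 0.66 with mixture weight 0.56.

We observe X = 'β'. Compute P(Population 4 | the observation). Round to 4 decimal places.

0.6715

By Bayes' theorem, P(k | x) = w_k f_k(x) / Σ_j w_j f_j(x).
Evaluate each component's likelihood at the observed value:
  L_1 = 0.42
  L_2 = 0.38
  L_3 = 0.42
  L_4 = 0.66
Multiply by the mixture weights:
  w_1·L_1 = 0.10 × 0.42 = 0.042
  w_2·L_2 = 0.10 × 0.38 = 0.038
  w_3·L_3 = 0.24 × 0.42 = 0.1008
  w_4·L_4 = 0.56 × 0.66 = 0.3696
Sum: 0.042 + 0.038 + 0.1008 + 0.3696 = 0.5504
Responsibility of Population 4: 0.3696 / 0.5504 ≈ 0.6715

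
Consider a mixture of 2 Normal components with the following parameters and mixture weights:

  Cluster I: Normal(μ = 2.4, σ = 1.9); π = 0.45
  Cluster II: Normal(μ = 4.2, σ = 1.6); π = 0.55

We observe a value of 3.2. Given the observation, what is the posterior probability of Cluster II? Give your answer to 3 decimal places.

Apply Bayes' rule: the posterior for each component is proportional to its prior times its likelihood at x.
Evaluate each component's likelihood at the observed value:
  p_I = (1/(1.9·√(2π)))·exp(−(3.2−2.4)²/(2·1.9²)) = 0.209970·exp(-0.08864) = 0.192158
  p_II = (1/(1.6·√(2π)))·exp(−(3.2−4.2)²/(2·1.6²)) = 0.249339·exp(-0.19531) = 0.205101
Multiply by the mixture weights:
  π_I·p_I = 0.45 × 0.192158 = 0.0864713
  π_II·p_II = 0.55 × 0.205101 = 0.112805
Evidence: 0.0864713 + 0.112805 = 0.199277
P(Cluster II | 3.2) = 0.112805 / 0.199277 ≈ 0.566

0.566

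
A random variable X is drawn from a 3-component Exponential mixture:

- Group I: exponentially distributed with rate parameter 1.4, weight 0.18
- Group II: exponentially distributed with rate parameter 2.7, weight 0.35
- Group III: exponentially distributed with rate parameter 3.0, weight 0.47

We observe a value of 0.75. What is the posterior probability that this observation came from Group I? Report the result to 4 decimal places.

0.2439

Apply Bayes' rule: the posterior for each component is proportional to its prior times its likelihood at x.
Exponential densities:
  f_I = 1.4·e^(−1.4·0.75) = 1.4·e^(−1.0500) = 0.489913
  f_II = 2.7·e^(−2.7·0.75) = 2.7·e^(−2.0250) = 0.356383
  f_III = 3.0·e^(−3.0·0.75) = 3.0·e^(−2.2500) = 0.316198
Unnormalised posteriors:
  P(Z=I)·f_I = 0.18 × 0.489913 = 0.0881843
  P(Z=II)·f_II = 0.35 × 0.356383 = 0.124734
  P(Z=III)·f_III = 0.47 × 0.316198 = 0.148613
Normaliser: 0.0881843 + 0.124734 + 0.148613 = 0.361531
So the posterior for Group I is 0.0881843 / 0.361531 ≈ 0.2439.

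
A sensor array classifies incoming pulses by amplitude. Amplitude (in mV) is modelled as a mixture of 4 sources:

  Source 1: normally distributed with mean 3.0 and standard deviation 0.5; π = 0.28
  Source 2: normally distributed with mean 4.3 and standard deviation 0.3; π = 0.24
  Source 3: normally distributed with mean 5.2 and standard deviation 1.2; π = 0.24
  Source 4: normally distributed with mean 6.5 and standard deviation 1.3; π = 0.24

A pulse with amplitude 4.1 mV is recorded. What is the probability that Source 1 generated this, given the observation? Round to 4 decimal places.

0.0582

The responsibility of component k is π_k f_k(x) divided by Σ_j π_j f_j(x).
Normal densities:
  p_1 = (1/(0.5·√(2π)))·exp(−(4.1−3.0)²/(2·0.5²)) = 0.797885·exp(-2.42000) = 0.0709492
  p_2 = (1/(0.3·√(2π)))·exp(−(4.1−4.3)²/(2·0.3²)) = 1.329808·exp(-0.22222) = 1.06483
  p_3 = (1/(1.2·√(2π)))·exp(−(4.1−5.2)²/(2·1.2²)) = 0.332452·exp(-0.42014) = 0.218406
  p_4 = (1/(1.3·√(2π)))·exp(−(4.1−6.5)²/(2·1.3²)) = 0.306879·exp(-1.70414) = 0.05583
Weight by the priors:
  π_1·p_1 = 0.28 × 0.0709492 = 0.0198658
  π_2·p_2 = 0.24 × 1.06483 = 0.255558
  π_3·p_3 = 0.24 × 0.218406 = 0.0524175
  π_4·p_4 = 0.24 × 0.05583 = 0.0133992
Marginal: 0.0198658 + 0.255558 + 0.0524175 + 0.0133992 = 0.341241
P(Source 1 | the observation) = 0.0198658 / 0.341241 ≈ 0.0582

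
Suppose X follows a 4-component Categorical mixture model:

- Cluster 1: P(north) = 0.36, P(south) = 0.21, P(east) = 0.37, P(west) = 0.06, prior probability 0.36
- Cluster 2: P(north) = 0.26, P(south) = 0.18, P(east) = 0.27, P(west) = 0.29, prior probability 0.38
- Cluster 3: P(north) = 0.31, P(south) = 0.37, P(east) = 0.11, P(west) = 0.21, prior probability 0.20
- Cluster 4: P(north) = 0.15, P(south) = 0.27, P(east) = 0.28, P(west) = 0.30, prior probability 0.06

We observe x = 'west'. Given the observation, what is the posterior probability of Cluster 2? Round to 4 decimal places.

0.5746

Apply Bayes' rule: the posterior for each component is proportional to its prior times its likelihood at x.
Categorical probabilities:
  p_1 = P(west | comp) = 0.06
  p_2 = P(west | comp) = 0.29
  p_3 = P(west | comp) = 0.21
  p_4 = P(west | comp) = 0.30
Unnormalised posteriors:
  π_1·p_1 = 0.36 × 0.06 = 0.0216
  π_2·p_2 = 0.38 × 0.29 = 0.1102
  π_3·p_3 = 0.20 × 0.21 = 0.042
  π_4·p_4 = 0.06 × 0.3 = 0.018
Normaliser: 0.0216 + 0.1102 + 0.042 + 0.018 = 0.1918
So the posterior for Cluster 2 is 0.1102 / 0.1918 ≈ 0.5746.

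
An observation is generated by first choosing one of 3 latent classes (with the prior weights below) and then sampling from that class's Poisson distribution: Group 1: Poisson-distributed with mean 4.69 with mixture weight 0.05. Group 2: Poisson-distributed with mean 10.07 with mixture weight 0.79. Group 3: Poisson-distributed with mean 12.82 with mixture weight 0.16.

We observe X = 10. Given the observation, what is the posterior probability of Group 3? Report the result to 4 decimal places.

0.1258

By Bayes' theorem, P(k | x) = w_k f_k(x) / Σ_j w_j f_j(x).
Component likelihoods at x = 10:
  f_1 = 0.0130354
  f_2 = 0.12508
  f_3 = 0.0894256
Weight by the priors:
  w_1·f_1 = 0.05 × 0.0130354 = 0.00065177
  w_2·f_2 = 0.79 × 0.12508 = 0.0988128
  w_3·f_3 = 0.16 × 0.0894256 = 0.0143081
Evidence: 0.00065177 + 0.0988128 + 0.0143081 = 0.113773
P(Group 3 | data) = 0.0143081 / 0.113773 ≈ 0.1258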